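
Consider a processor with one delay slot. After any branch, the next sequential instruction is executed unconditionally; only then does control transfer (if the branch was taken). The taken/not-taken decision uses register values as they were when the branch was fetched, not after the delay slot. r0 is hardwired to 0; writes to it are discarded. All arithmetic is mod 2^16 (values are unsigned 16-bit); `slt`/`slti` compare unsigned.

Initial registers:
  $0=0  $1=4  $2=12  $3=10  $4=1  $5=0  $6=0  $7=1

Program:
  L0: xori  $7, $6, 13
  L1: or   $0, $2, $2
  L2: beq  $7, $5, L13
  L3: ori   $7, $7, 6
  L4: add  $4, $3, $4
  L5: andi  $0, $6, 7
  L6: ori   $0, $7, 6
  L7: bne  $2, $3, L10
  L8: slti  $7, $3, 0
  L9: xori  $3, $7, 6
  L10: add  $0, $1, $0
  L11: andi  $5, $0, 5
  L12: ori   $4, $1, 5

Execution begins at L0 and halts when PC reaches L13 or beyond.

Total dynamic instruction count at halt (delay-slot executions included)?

12

PC=0  xori  $7, $6, 13       | $0=0 $1=4 $2=12 $3=10 $4=1 $5=0 $6=0 $7=13
PC=1  or   $0, $2, $2        | $0=0 $1=4 $2=12 $3=10 $4=1 $5=0 $6=0 $7=13
PC=2  beq  $7, $5, L13       | $0=0 $1=4 $2=12 $3=10 $4=1 $5=0 $6=0 $7=13  [not taken]
PC=3  ori   $7, $7, 6        | $0=0 $1=4 $2=12 $3=10 $4=1 $5=0 $6=0 $7=15
PC=4  add  $4, $3, $4        | $0=0 $1=4 $2=12 $3=10 $4=11 $5=0 $6=0 $7=15
PC=5  andi  $0, $6, 7        | $0=0 $1=4 $2=12 $3=10 $4=11 $5=0 $6=0 $7=15
PC=6  ori   $0, $7, 6        | $0=0 $1=4 $2=12 $3=10 $4=11 $5=0 $6=0 $7=15
PC=7  bne  $2, $3, L10       | $0=0 $1=4 $2=12 $3=10 $4=11 $5=0 $6=0 $7=15  [TAKEN]
PC=8  slti  $7, $3, 0        | $0=0 $1=4 $2=12 $3=10 $4=11 $5=0 $6=0 $7=0
PC=10 add  $0, $1, $0        | $0=0 $1=4 $2=12 $3=10 $4=11 $5=0 $6=0 $7=0
PC=11 andi  $5, $0, 5        | $0=0 $1=4 $2=12 $3=10 $4=11 $5=0 $6=0 $7=0
PC=12 ori   $4, $1, 5        | $0=0 $1=4 $2=12 $3=10 $4=5 $5=0 $6=0 $7=0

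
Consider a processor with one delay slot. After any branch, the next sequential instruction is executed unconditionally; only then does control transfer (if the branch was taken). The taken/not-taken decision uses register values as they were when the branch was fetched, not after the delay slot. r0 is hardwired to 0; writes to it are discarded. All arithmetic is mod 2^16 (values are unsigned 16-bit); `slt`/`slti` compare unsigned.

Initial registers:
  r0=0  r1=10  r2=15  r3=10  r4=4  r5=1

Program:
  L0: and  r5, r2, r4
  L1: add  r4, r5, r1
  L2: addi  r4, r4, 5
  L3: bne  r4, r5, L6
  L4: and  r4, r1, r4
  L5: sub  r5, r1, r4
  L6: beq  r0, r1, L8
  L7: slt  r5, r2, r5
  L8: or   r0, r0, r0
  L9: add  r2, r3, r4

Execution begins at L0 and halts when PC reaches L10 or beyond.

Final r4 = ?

2

PC=0  and  r5, r2, r4        | r0=0 r1=10 r2=15 r3=10 r4=4 r5=4
PC=1  add  r4, r5, r1        | r0=0 r1=10 r2=15 r3=10 r4=14 r5=4
PC=2  addi  r4, r4, 5        | r0=0 r1=10 r2=15 r3=10 r4=19 r5=4
PC=3  bne  r4, r5, L6        | r0=0 r1=10 r2=15 r3=10 r4=19 r5=4  [TAKEN]
PC=4  and  r4, r1, r4        | r0=0 r1=10 r2=15 r3=10 r4=2 r5=4
PC=6  beq  r0, r1, L8        | r0=0 r1=10 r2=15 r3=10 r4=2 r5=4  [not taken]
PC=7  slt  r5, r2, r5        | r0=0 r1=10 r2=15 r3=10 r4=2 r5=0
PC=8  or   r0, r0, r0        | r0=0 r1=10 r2=15 r3=10 r4=2 r5=0
PC=9  add  r2, r3, r4        | r0=0 r1=10 r2=12 r3=10 r4=2 r5=0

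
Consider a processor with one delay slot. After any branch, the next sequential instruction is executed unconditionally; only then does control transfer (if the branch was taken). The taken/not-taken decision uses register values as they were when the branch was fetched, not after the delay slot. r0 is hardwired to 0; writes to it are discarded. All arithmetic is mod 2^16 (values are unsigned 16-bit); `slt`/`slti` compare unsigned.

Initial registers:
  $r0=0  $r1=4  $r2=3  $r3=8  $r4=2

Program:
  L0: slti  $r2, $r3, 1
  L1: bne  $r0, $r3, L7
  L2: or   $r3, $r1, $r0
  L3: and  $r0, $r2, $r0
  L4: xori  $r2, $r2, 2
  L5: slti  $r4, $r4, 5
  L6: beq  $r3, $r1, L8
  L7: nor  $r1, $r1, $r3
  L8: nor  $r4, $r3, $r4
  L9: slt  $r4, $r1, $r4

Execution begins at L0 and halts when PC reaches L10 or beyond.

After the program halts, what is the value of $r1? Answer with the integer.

65531

#0 slti  $r2, $r3, 1 ; 0/4/0/8/2
#1 bne  $r0, $r3, L7 ; 0/4/0/8/2 ; →target
#2 or   $r3, $r1, $r0 ; 0/4/0/4/2
#7 nor  $r1, $r1, $r3 ; 0/65531/0/4/2
#8 nor  $r4, $r3, $r4 ; 0/65531/0/4/65529
#9 slt  $r4, $r1, $r4 ; 0/65531/0/4/0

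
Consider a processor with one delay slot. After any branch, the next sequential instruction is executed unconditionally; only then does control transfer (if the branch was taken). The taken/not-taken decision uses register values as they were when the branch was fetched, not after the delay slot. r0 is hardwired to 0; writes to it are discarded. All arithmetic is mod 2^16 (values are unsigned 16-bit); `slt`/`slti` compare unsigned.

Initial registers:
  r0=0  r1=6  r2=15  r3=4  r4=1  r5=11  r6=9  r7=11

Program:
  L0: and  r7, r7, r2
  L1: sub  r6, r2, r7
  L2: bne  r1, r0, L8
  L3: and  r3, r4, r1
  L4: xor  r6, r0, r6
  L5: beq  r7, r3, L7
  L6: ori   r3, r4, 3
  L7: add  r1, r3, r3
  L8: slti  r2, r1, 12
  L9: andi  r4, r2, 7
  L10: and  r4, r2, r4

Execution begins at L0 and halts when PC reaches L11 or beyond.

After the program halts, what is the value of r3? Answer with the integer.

0

[0] and  r7, r7, r2  →  {r0:0, r1:6, r2:15, r3:4, r4:1, r5:11, r6:9, r7:11}
[1] sub  r6, r2, r7  →  {r0:0, r1:6, r2:15, r3:4, r4:1, r5:11, r6:4, r7:11}
[2] bne  r1, r0, L8  →  {r0:0, r1:6, r2:15, r3:4, r4:1, r5:11, r6:4, r7:11}  ⟨branch taken⟩
[3] and  r3, r4, r1  →  {r0:0, r1:6, r2:15, r3:0, r4:1, r5:11, r6:4, r7:11}
[8] slti  r2, r1, 12  →  {r0:0, r1:6, r2:1, r3:0, r4:1, r5:11, r6:4, r7:11}
[9] andi  r4, r2, 7  →  {r0:0, r1:6, r2:1, r3:0, r4:1, r5:11, r6:4, r7:11}
[10] and  r4, r2, r4  →  {r0:0, r1:6, r2:1, r3:0, r4:1, r5:11, r6:4, r7:11}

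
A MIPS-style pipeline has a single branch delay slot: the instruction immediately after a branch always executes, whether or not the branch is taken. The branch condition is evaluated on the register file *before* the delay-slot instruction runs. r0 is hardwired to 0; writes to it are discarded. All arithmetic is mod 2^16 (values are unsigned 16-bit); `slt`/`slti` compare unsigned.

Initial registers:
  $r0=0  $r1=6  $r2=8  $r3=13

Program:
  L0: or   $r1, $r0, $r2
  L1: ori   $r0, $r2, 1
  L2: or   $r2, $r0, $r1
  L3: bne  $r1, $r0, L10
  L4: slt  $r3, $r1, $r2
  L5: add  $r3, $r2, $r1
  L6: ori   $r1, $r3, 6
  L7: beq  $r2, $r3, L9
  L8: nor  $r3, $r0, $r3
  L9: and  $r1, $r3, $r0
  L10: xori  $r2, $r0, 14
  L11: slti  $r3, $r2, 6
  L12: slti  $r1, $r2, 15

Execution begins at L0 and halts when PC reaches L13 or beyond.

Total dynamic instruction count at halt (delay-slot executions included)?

  step pc=0: or   $r1, $r0, $r2  regs=(0,8,8,13)
  step pc=1: ori   $r0, $r2, 1  regs=(0,8,8,13)
  step pc=2: or   $r2, $r0, $r1  regs=(0,8,8,13)
  step pc=3: bne  $r1, $r0, L10  cond=T  regs=(0,8,8,13)
  step pc=4: slt  $r3, $r1, $r2  regs=(0,8,8,0)
  step pc=10: xori  $r2, $r0, 14  regs=(0,8,14,0)
  step pc=11: slti  $r3, $r2, 6  regs=(0,8,14,0)
  step pc=12: slti  $r1, $r2, 15  regs=(0,1,14,0)

8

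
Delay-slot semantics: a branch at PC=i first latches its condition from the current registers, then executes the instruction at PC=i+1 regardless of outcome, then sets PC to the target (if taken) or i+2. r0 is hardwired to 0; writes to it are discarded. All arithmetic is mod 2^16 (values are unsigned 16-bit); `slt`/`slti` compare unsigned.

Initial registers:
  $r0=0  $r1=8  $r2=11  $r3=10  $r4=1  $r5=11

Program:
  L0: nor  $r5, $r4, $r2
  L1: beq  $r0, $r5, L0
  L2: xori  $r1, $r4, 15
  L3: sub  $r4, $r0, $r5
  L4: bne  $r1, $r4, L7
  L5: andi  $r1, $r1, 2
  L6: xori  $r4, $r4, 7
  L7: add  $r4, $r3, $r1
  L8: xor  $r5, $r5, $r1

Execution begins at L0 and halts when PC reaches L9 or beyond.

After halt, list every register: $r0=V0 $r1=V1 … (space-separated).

$r0=0 $r1=2 $r2=11 $r3=10 $r4=12 $r5=65526

PC=0  nor  $r5, $r4, $r2     | $r0=0 $r1=8 $r2=11 $r3=10 $r4=1 $r5=65524
PC=1  beq  $r0, $r5, L0      | $r0=0 $r1=8 $r2=11 $r3=10 $r4=1 $r5=65524  [not taken]
PC=2  xori  $r1, $r4, 15     | $r0=0 $r1=14 $r2=11 $r3=10 $r4=1 $r5=65524
PC=3  sub  $r4, $r0, $r5     | $r0=0 $r1=14 $r2=11 $r3=10 $r4=12 $r5=65524
PC=4  bne  $r1, $r4, L7      | $r0=0 $r1=14 $r2=11 $r3=10 $r4=12 $r5=65524  [TAKEN]
PC=5  andi  $r1, $r1, 2      | $r0=0 $r1=2 $r2=11 $r3=10 $r4=12 $r5=65524
PC=7  add  $r4, $r3, $r1     | $r0=0 $r1=2 $r2=11 $r3=10 $r4=12 $r5=65524
PC=8  xor  $r5, $r5, $r1     | $r0=0 $r1=2 $r2=11 $r3=10 $r4=12 $r5=65526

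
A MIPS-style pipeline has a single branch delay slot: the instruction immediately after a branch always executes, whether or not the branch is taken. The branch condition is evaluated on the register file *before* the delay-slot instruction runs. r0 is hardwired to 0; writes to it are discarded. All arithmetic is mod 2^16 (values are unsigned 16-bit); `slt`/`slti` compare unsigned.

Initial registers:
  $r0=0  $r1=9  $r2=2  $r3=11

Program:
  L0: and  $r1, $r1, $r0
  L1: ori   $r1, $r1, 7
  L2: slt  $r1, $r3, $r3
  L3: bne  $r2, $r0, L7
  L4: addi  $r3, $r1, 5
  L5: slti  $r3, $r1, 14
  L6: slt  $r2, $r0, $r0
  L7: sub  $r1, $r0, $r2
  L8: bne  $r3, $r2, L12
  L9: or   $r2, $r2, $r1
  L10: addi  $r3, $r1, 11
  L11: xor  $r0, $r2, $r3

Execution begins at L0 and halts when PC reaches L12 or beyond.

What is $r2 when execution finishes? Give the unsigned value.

#0 and  $r1, $r1, $r0 ; 0/0/2/11
#1 ori   $r1, $r1, 7 ; 0/7/2/11
#2 slt  $r1, $r3, $r3 ; 0/0/2/11
#3 bne  $r2, $r0, L7 ; 0/0/2/11 ; →target
#4 addi  $r3, $r1, 5 ; 0/0/2/5
#7 sub  $r1, $r0, $r2 ; 0/65534/2/5
#8 bne  $r3, $r2, L12 ; 0/65534/2/5 ; →target
#9 or   $r2, $r2, $r1 ; 0/65534/65534/5

65534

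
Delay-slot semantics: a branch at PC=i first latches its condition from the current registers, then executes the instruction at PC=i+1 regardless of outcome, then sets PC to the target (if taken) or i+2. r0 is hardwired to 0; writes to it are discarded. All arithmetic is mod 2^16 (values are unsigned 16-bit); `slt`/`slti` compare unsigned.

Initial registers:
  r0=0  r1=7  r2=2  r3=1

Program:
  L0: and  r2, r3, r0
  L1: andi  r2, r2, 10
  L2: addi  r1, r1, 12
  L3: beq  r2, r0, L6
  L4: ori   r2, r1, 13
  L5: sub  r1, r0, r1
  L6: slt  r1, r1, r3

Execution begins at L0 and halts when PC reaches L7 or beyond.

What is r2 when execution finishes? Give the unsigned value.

#0 and  r2, r3, r0 ; 0/7/0/1
#1 andi  r2, r2, 10 ; 0/7/0/1
#2 addi  r1, r1, 12 ; 0/19/0/1
#3 beq  r2, r0, L6 ; 0/19/0/1 ; →target
#4 ori   r2, r1, 13 ; 0/19/31/1
#6 slt  r1, r1, r3 ; 0/0/31/1

31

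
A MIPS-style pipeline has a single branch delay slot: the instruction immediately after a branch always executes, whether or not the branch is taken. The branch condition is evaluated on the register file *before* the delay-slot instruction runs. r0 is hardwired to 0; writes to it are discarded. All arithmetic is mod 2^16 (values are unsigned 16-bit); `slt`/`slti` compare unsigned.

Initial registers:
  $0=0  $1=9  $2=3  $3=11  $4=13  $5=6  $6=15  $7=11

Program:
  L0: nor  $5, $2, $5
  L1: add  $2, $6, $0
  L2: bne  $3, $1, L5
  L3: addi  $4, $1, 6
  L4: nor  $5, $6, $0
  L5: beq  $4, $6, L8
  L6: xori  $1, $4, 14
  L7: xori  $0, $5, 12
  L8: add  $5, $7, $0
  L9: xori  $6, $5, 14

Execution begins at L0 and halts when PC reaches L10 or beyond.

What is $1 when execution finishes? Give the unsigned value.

PC=0  nor  $5, $2, $5        | $0=0 $1=9 $2=3 $3=11 $4=13 $5=65528 $6=15 $7=11
PC=1  add  $2, $6, $0        | $0=0 $1=9 $2=15 $3=11 $4=13 $5=65528 $6=15 $7=11
PC=2  bne  $3, $1, L5        | $0=0 $1=9 $2=15 $3=11 $4=13 $5=65528 $6=15 $7=11  [TAKEN]
PC=3  addi  $4, $1, 6        | $0=0 $1=9 $2=15 $3=11 $4=15 $5=65528 $6=15 $7=11
PC=5  beq  $4, $6, L8        | $0=0 $1=9 $2=15 $3=11 $4=15 $5=65528 $6=15 $7=11  [TAKEN]
PC=6  xori  $1, $4, 14       | $0=0 $1=1 $2=15 $3=11 $4=15 $5=65528 $6=15 $7=11
PC=8  add  $5, $7, $0        | $0=0 $1=1 $2=15 $3=11 $4=15 $5=11 $6=15 $7=11
PC=9  xori  $6, $5, 14       | $0=0 $1=1 $2=15 $3=11 $4=15 $5=11 $6=5 $7=11

1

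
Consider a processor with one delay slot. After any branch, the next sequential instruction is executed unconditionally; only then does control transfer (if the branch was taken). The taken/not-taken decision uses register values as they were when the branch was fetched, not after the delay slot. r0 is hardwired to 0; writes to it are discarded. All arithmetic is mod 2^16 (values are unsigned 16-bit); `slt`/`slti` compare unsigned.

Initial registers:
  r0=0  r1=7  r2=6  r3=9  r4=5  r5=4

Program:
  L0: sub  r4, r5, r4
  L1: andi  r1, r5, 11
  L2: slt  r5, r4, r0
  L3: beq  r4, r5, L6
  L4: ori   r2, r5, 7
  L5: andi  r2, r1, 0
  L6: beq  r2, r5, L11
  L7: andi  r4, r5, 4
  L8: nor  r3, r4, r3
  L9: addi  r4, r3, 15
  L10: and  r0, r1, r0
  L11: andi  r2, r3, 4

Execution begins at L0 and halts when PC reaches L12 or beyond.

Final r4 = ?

0

PC=0  sub  r4, r5, r4        | r0=0 r1=7 r2=6 r3=9 r4=65535 r5=4
PC=1  andi  r1, r5, 11       | r0=0 r1=0 r2=6 r3=9 r4=65535 r5=4
PC=2  slt  r5, r4, r0        | r0=0 r1=0 r2=6 r3=9 r4=65535 r5=0
PC=3  beq  r4, r5, L6        | r0=0 r1=0 r2=6 r3=9 r4=65535 r5=0  [not taken]
PC=4  ori   r2, r5, 7        | r0=0 r1=0 r2=7 r3=9 r4=65535 r5=0
PC=5  andi  r2, r1, 0        | r0=0 r1=0 r2=0 r3=9 r4=65535 r5=0
PC=6  beq  r2, r5, L11       | r0=0 r1=0 r2=0 r3=9 r4=65535 r5=0  [TAKEN]
PC=7  andi  r4, r5, 4        | r0=0 r1=0 r2=0 r3=9 r4=0 r5=0
PC=11 andi  r2, r3, 4        | r0=0 r1=0 r2=0 r3=9 r4=0 r5=0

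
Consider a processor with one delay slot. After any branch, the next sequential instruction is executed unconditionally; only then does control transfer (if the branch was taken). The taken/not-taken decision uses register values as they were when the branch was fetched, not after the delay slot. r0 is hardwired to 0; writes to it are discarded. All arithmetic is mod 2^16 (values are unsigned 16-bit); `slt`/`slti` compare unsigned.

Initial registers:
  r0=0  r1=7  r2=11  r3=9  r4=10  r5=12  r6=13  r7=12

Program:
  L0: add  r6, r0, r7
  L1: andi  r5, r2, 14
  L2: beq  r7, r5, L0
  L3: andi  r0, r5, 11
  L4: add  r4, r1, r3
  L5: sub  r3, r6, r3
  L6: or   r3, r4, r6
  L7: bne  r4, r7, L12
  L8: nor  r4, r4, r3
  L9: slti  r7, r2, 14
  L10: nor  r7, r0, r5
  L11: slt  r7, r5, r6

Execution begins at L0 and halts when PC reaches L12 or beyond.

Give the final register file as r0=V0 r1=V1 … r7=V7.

r0=0 r1=7 r2=11 r3=28 r4=65507 r5=10 r6=12 r7=12

  step pc=0: add  r6, r0, r7  regs=(0,7,11,9,10,12,12,12)
  step pc=1: andi  r5, r2, 14  regs=(0,7,11,9,10,10,12,12)
  step pc=2: beq  r7, r5, L0  cond=F  regs=(0,7,11,9,10,10,12,12)
  step pc=3: andi  r0, r5, 11  regs=(0,7,11,9,10,10,12,12)
  step pc=4: add  r4, r1, r3  regs=(0,7,11,9,16,10,12,12)
  step pc=5: sub  r3, r6, r3  regs=(0,7,11,3,16,10,12,12)
  step pc=6: or   r3, r4, r6  regs=(0,7,11,28,16,10,12,12)
  step pc=7: bne  r4, r7, L12  cond=T  regs=(0,7,11,28,16,10,12,12)
  step pc=8: nor  r4, r4, r3  regs=(0,7,11,28,65507,10,12,12)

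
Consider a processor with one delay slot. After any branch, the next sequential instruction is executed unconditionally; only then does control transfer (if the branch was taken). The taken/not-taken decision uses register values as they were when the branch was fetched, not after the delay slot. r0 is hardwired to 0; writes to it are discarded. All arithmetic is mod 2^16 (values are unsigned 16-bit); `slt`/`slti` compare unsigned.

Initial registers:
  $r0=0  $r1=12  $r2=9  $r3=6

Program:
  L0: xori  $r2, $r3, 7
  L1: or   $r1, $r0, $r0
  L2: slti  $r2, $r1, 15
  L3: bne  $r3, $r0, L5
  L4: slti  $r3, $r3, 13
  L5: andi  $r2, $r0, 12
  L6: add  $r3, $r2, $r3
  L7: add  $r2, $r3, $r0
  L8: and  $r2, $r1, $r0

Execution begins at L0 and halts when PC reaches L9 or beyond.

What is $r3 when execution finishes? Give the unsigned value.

#0 xori  $r2, $r3, 7 ; 0/12/1/6
#1 or   $r1, $r0, $r0 ; 0/0/1/6
#2 slti  $r2, $r1, 15 ; 0/0/1/6
#3 bne  $r3, $r0, L5 ; 0/0/1/6 ; →target
#4 slti  $r3, $r3, 13 ; 0/0/1/1
#5 andi  $r2, $r0, 12 ; 0/0/0/1
#6 add  $r3, $r2, $r3 ; 0/0/0/1
#7 add  $r2, $r3, $r0 ; 0/0/1/1
#8 and  $r2, $r1, $r0 ; 0/0/0/1

1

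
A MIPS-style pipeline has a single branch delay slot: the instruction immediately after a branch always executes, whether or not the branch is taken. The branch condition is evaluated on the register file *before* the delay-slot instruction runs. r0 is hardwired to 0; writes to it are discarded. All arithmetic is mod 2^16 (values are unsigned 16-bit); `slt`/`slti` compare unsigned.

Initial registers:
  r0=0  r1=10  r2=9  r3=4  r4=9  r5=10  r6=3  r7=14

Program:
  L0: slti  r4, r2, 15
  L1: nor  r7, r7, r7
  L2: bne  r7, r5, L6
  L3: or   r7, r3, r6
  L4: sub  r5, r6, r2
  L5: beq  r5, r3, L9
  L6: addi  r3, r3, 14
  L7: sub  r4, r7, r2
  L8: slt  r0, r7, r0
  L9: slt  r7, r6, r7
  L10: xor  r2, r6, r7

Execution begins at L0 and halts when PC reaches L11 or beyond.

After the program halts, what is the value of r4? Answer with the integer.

[0] slti  r4, r2, 15  →  {r0:0, r1:10, r2:9, r3:4, r4:1, r5:10, r6:3, r7:14}
[1] nor  r7, r7, r7  →  {r0:0, r1:10, r2:9, r3:4, r4:1, r5:10, r6:3, r7:65521}
[2] bne  r7, r5, L6  →  {r0:0, r1:10, r2:9, r3:4, r4:1, r5:10, r6:3, r7:65521}  ⟨branch taken⟩
[3] or   r7, r3, r6  →  {r0:0, r1:10, r2:9, r3:4, r4:1, r5:10, r6:3, r7:7}
[6] addi  r3, r3, 14  →  {r0:0, r1:10, r2:9, r3:18, r4:1, r5:10, r6:3, r7:7}
[7] sub  r4, r7, r2  →  {r0:0, r1:10, r2:9, r3:18, r4:65534, r5:10, r6:3, r7:7}
[8] slt  r0, r7, r0  →  {r0:0, r1:10, r2:9, r3:18, r4:65534, r5:10, r6:3, r7:7}
[9] slt  r7, r6, r7  →  {r0:0, r1:10, r2:9, r3:18, r4:65534, r5:10, r6:3, r7:1}
[10] xor  r2, r6, r7  →  {r0:0, r1:10, r2:2, r3:18, r4:65534, r5:10, r6:3, r7:1}

65534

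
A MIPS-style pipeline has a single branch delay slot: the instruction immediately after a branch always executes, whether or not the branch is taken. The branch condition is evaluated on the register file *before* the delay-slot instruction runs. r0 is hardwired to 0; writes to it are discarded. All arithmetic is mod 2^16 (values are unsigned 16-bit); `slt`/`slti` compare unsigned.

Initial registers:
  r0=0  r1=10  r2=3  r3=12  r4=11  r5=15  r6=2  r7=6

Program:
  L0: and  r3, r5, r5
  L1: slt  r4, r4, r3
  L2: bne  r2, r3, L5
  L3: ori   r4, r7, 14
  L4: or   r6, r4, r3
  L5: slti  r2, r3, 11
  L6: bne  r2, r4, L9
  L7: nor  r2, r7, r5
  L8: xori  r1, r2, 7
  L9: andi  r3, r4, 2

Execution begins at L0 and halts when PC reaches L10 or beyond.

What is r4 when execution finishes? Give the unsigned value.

14

#0 and  r3, r5, r5 ; 0/10/3/15/11/15/2/6
#1 slt  r4, r4, r3 ; 0/10/3/15/1/15/2/6
#2 bne  r2, r3, L5 ; 0/10/3/15/1/15/2/6 ; →target
#3 ori   r4, r7, 14 ; 0/10/3/15/14/15/2/6
#5 slti  r2, r3, 11 ; 0/10/0/15/14/15/2/6
#6 bne  r2, r4, L9 ; 0/10/0/15/14/15/2/6 ; →target
#7 nor  r2, r7, r5 ; 0/10/65520/15/14/15/2/6
#9 andi  r3, r4, 2 ; 0/10/65520/2/14/15/2/6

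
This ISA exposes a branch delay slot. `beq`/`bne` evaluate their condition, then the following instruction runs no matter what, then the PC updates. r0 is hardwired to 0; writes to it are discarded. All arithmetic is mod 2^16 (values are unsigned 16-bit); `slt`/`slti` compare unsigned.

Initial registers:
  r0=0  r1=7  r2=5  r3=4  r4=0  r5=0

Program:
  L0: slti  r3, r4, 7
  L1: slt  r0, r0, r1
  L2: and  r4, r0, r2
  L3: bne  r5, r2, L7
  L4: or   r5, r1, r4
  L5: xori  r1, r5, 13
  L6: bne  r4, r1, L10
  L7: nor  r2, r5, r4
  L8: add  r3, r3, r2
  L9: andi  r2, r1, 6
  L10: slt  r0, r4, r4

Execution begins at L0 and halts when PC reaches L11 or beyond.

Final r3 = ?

  step pc=0: slti  r3, r4, 7  regs=(0,7,5,1,0,0)
  step pc=1: slt  r0, r0, r1  regs=(0,7,5,1,0,0)
  step pc=2: and  r4, r0, r2  regs=(0,7,5,1,0,0)
  step pc=3: bne  r5, r2, L7  cond=T  regs=(0,7,5,1,0,0)
  step pc=4: or   r5, r1, r4  regs=(0,7,5,1,0,7)
  step pc=7: nor  r2, r5, r4  regs=(0,7,65528,1,0,7)
  step pc=8: add  r3, r3, r2  regs=(0,7,65528,65529,0,7)
  step pc=9: andi  r2, r1, 6  regs=(0,7,6,65529,0,7)
  step pc=10: slt  r0, r4, r4  regs=(0,7,6,65529,0,7)

65529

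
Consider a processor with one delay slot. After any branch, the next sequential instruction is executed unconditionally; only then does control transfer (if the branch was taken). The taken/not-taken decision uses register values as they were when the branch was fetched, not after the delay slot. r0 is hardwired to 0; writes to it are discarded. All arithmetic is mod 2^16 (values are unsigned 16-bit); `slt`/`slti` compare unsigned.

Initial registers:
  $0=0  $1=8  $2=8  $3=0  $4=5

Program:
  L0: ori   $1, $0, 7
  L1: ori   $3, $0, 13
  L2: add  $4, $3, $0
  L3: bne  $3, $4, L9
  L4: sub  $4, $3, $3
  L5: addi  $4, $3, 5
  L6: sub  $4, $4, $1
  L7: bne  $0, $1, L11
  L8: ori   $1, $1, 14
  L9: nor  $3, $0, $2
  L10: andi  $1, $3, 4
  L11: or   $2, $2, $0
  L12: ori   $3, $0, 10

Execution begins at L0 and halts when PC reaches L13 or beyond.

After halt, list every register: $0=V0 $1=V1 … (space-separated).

$0=0 $1=15 $2=8 $3=10 $4=11

#0 ori   $1, $0, 7 ; 0/7/8/0/5
#1 ori   $3, $0, 13 ; 0/7/8/13/5
#2 add  $4, $3, $0 ; 0/7/8/13/13
#3 bne  $3, $4, L9 ; 0/7/8/13/13 ; →fallthru
#4 sub  $4, $3, $3 ; 0/7/8/13/0
#5 addi  $4, $3, 5 ; 0/7/8/13/18
#6 sub  $4, $4, $1 ; 0/7/8/13/11
#7 bne  $0, $1, L11 ; 0/7/8/13/11 ; →target
#8 ori   $1, $1, 14 ; 0/15/8/13/11
#11 or   $2, $2, $0 ; 0/15/8/13/11
#12 ori   $3, $0, 10 ; 0/15/8/10/11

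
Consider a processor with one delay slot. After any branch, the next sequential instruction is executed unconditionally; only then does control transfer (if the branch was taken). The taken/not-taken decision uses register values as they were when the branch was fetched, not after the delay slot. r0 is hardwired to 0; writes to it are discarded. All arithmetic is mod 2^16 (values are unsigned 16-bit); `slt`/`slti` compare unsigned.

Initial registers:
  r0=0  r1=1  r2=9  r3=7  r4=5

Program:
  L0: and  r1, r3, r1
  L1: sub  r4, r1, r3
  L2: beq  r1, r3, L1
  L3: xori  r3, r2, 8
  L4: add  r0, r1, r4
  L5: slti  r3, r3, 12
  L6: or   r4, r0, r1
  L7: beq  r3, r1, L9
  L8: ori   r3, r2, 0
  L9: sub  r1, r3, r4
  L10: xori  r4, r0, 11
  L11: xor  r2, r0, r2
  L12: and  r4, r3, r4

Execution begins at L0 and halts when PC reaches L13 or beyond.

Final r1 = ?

  step pc=0: and  r1, r3, r1  regs=(0,1,9,7,5)
  step pc=1: sub  r4, r1, r3  regs=(0,1,9,7,65530)
  step pc=2: beq  r1, r3, L1  cond=F  regs=(0,1,9,7,65530)
  step pc=3: xori  r3, r2, 8  regs=(0,1,9,1,65530)
  step pc=4: add  r0, r1, r4  regs=(0,1,9,1,65530)
  step pc=5: slti  r3, r3, 12  regs=(0,1,9,1,65530)
  step pc=6: or   r4, r0, r1  regs=(0,1,9,1,1)
  step pc=7: beq  r3, r1, L9  cond=T  regs=(0,1,9,1,1)
  step pc=8: ori   r3, r2, 0  regs=(0,1,9,9,1)
  step pc=9: sub  r1, r3, r4  regs=(0,8,9,9,1)
  step pc=10: xori  r4, r0, 11  regs=(0,8,9,9,11)
  step pc=11: xor  r2, r0, r2  regs=(0,8,9,9,11)
  step pc=12: and  r4, r3, r4  regs=(0,8,9,9,9)

8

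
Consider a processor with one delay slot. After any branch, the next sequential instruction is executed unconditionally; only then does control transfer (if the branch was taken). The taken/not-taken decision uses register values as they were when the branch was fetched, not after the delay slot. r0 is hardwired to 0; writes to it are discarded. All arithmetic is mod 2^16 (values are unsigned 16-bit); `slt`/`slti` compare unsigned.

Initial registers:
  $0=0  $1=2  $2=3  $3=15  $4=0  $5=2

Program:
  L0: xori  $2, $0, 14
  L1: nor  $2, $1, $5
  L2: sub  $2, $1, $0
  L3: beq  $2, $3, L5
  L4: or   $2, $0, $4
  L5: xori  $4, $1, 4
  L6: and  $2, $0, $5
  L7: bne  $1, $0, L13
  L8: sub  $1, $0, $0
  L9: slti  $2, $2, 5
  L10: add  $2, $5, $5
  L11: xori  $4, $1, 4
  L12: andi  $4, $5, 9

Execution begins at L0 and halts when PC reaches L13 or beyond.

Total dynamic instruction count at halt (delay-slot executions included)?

[0] xori  $2, $0, 14  →  {$0:0, $1:2, $2:14, $3:15, $4:0, $5:2}
[1] nor  $2, $1, $5  →  {$0:0, $1:2, $2:65533, $3:15, $4:0, $5:2}
[2] sub  $2, $1, $0  →  {$0:0, $1:2, $2:2, $3:15, $4:0, $5:2}
[3] beq  $2, $3, L5  →  {$0:0, $1:2, $2:2, $3:15, $4:0, $5:2}  ⟨branch fallthrough⟩
[4] or   $2, $0, $4  →  {$0:0, $1:2, $2:0, $3:15, $4:0, $5:2}
[5] xori  $4, $1, 4  →  {$0:0, $1:2, $2:0, $3:15, $4:6, $5:2}
[6] and  $2, $0, $5  →  {$0:0, $1:2, $2:0, $3:15, $4:6, $5:2}
[7] bne  $1, $0, L13  →  {$0:0, $1:2, $2:0, $3:15, $4:6, $5:2}  ⟨branch taken⟩
[8] sub  $1, $0, $0  →  {$0:0, $1:0, $2:0, $3:15, $4:6, $5:2}

9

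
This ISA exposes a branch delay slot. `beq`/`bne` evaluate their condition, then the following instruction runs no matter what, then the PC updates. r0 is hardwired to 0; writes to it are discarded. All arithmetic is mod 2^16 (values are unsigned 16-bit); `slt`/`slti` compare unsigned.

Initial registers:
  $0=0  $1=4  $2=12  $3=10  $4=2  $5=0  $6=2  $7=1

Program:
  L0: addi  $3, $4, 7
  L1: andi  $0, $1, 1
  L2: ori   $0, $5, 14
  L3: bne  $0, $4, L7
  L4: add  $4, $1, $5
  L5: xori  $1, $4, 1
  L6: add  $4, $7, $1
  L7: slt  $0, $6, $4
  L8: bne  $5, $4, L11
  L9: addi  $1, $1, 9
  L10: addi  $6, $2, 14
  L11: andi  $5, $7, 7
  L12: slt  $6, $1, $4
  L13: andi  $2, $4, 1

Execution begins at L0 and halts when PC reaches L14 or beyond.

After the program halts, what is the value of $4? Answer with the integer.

4

#0 addi  $3, $4, 7 ; 0/4/12/9/2/0/2/1
#1 andi  $0, $1, 1 ; 0/4/12/9/2/0/2/1
#2 ori   $0, $5, 14 ; 0/4/12/9/2/0/2/1
#3 bne  $0, $4, L7 ; 0/4/12/9/2/0/2/1 ; →target
#4 add  $4, $1, $5 ; 0/4/12/9/4/0/2/1
#7 slt  $0, $6, $4 ; 0/4/12/9/4/0/2/1
#8 bne  $5, $4, L11 ; 0/4/12/9/4/0/2/1 ; →target
#9 addi  $1, $1, 9 ; 0/13/12/9/4/0/2/1
#11 andi  $5, $7, 7 ; 0/13/12/9/4/1/2/1
#12 slt  $6, $1, $4 ; 0/13/12/9/4/1/0/1
#13 andi  $2, $4, 1 ; 0/13/0/9/4/1/0/1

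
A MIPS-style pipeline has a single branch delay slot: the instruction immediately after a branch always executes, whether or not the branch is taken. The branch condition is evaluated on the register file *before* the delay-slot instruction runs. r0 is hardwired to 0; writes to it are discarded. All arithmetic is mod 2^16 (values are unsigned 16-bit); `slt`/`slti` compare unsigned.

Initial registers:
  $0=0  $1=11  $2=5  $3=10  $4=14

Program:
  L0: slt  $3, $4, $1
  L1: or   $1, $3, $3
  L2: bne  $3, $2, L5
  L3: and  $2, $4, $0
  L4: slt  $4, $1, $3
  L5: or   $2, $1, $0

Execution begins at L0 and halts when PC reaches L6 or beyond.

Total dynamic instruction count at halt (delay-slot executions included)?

  step pc=0: slt  $3, $4, $1  regs=(0,11,5,0,14)
  step pc=1: or   $1, $3, $3  regs=(0,0,5,0,14)
  step pc=2: bne  $3, $2, L5  cond=T  regs=(0,0,5,0,14)
  step pc=3: and  $2, $4, $0  regs=(0,0,0,0,14)
  step pc=5: or   $2, $1, $0  regs=(0,0,0,0,14)

5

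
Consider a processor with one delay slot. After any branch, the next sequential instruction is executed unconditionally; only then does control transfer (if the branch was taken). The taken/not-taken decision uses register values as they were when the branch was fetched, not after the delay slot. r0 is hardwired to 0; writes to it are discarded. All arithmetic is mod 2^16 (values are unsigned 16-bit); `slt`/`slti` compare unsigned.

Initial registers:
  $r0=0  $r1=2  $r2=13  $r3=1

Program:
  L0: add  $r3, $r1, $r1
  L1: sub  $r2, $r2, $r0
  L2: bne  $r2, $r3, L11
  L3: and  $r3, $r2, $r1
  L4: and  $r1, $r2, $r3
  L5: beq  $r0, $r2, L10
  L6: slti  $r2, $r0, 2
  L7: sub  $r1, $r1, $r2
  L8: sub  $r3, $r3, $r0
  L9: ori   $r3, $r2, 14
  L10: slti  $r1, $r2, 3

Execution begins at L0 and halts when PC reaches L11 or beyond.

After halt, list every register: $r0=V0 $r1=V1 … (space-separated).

PC=0  add  $r3, $r1, $r1     | $r0=0 $r1=2 $r2=13 $r3=4
PC=1  sub  $r2, $r2, $r0     | $r0=0 $r1=2 $r2=13 $r3=4
PC=2  bne  $r2, $r3, L11     | $r0=0 $r1=2 $r2=13 $r3=4  [TAKEN]
PC=3  and  $r3, $r2, $r1     | $r0=0 $r1=2 $r2=13 $r3=0

$r0=0 $r1=2 $r2=13 $r3=0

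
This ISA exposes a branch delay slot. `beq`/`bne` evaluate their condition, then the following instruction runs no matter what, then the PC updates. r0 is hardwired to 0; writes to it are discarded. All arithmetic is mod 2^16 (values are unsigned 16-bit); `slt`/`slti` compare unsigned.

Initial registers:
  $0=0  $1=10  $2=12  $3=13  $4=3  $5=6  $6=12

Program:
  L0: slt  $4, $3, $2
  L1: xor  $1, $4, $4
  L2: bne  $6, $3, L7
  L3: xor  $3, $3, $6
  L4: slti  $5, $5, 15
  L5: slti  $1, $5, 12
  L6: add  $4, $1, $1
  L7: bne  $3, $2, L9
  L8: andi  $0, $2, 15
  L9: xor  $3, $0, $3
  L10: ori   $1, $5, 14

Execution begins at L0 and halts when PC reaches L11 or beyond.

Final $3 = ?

  step pc=0: slt  $4, $3, $2  regs=(0,10,12,13,0,6,12)
  step pc=1: xor  $1, $4, $4  regs=(0,0,12,13,0,6,12)
  step pc=2: bne  $6, $3, L7  cond=T  regs=(0,0,12,13,0,6,12)
  step pc=3: xor  $3, $3, $6  regs=(0,0,12,1,0,6,12)
  step pc=7: bne  $3, $2, L9  cond=T  regs=(0,0,12,1,0,6,12)
  step pc=8: andi  $0, $2, 15  regs=(0,0,12,1,0,6,12)
  step pc=9: xor  $3, $0, $3  regs=(0,0,12,1,0,6,12)
  step pc=10: ori   $1, $5, 14  regs=(0,14,12,1,0,6,12)

1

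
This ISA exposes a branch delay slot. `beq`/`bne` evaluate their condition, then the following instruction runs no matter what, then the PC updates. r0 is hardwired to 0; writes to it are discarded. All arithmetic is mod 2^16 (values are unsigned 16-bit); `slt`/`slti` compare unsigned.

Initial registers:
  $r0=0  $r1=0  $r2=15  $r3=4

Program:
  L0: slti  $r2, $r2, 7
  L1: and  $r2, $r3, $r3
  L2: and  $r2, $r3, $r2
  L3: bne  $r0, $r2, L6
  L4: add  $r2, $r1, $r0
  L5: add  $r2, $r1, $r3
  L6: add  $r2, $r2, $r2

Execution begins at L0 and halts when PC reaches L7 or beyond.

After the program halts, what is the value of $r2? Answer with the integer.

0

PC=0  slti  $r2, $r2, 7      | $r0=0 $r1=0 $r2=0 $r3=4
PC=1  and  $r2, $r3, $r3     | $r0=0 $r1=0 $r2=4 $r3=4
PC=2  and  $r2, $r3, $r2     | $r0=0 $r1=0 $r2=4 $r3=4
PC=3  bne  $r0, $r2, L6      | $r0=0 $r1=0 $r2=4 $r3=4  [TAKEN]
PC=4  add  $r2, $r1, $r0     | $r0=0 $r1=0 $r2=0 $r3=4
PC=6  add  $r2, $r2, $r2     | $r0=0 $r1=0 $r2=0 $r3=4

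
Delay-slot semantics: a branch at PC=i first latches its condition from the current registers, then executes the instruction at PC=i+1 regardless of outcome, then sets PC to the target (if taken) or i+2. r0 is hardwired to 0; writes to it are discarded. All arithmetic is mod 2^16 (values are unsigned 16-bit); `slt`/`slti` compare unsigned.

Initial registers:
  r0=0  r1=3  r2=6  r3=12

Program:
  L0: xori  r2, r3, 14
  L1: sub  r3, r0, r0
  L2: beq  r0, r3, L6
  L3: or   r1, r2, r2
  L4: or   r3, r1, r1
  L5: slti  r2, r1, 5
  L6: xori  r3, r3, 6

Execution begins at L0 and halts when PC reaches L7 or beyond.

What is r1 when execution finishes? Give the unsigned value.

  step pc=0: xori  r2, r3, 14  regs=(0,3,2,12)
  step pc=1: sub  r3, r0, r0  regs=(0,3,2,0)
  step pc=2: beq  r0, r3, L6  cond=T  regs=(0,3,2,0)
  step pc=3: or   r1, r2, r2  regs=(0,2,2,0)
  step pc=6: xori  r3, r3, 6  regs=(0,2,2,6)

2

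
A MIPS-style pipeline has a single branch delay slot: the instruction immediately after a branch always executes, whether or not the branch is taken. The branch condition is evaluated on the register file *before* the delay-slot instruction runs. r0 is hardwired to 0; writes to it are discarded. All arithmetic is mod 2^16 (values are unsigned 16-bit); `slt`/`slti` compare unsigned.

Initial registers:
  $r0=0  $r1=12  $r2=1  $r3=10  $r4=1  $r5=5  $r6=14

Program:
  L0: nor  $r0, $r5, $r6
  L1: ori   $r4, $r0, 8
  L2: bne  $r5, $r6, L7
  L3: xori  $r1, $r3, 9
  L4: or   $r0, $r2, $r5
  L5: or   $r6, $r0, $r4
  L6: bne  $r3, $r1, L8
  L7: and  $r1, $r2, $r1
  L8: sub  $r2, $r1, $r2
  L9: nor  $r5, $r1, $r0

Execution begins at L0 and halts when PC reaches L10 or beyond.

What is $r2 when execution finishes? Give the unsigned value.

  step pc=0: nor  $r0, $r5, $r6  regs=(0,12,1,10,1,5,14)
  step pc=1: ori   $r4, $r0, 8  regs=(0,12,1,10,8,5,14)
  step pc=2: bne  $r5, $r6, L7  cond=T  regs=(0,12,1,10,8,5,14)
  step pc=3: xori  $r1, $r3, 9  regs=(0,3,1,10,8,5,14)
  step pc=7: and  $r1, $r2, $r1  regs=(0,1,1,10,8,5,14)
  step pc=8: sub  $r2, $r1, $r2  regs=(0,1,0,10,8,5,14)
  step pc=9: nor  $r5, $r1, $r0  regs=(0,1,0,10,8,65534,14)

0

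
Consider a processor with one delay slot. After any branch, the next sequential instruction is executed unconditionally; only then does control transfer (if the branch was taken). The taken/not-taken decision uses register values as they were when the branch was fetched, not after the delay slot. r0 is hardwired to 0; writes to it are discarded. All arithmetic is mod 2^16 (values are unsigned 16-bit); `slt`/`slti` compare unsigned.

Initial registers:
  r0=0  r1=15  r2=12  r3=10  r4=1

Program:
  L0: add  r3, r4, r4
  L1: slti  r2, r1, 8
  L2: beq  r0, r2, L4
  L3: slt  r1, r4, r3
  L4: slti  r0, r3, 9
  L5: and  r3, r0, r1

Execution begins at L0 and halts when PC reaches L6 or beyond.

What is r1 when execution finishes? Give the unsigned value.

1

#0 add  r3, r4, r4 ; 0/15/12/2/1
#1 slti  r2, r1, 8 ; 0/15/0/2/1
#2 beq  r0, r2, L4 ; 0/15/0/2/1 ; →target
#3 slt  r1, r4, r3 ; 0/1/0/2/1
#4 slti  r0, r3, 9 ; 0/1/0/2/1
#5 and  r3, r0, r1 ; 0/1/0/0/1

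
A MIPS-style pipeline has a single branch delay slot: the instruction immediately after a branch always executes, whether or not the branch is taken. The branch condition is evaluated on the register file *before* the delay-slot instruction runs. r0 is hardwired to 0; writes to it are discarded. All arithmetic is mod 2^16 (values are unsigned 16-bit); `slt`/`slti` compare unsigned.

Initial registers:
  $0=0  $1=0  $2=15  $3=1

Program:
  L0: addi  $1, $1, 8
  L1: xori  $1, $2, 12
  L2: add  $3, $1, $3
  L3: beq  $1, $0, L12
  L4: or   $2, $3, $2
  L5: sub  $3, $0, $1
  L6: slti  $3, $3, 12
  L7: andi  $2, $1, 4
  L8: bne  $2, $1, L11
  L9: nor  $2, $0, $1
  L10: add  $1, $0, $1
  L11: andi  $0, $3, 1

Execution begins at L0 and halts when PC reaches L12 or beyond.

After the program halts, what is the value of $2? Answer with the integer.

65532

PC=0  addi  $1, $1, 8        | $0=0 $1=8 $2=15 $3=1
PC=1  xori  $1, $2, 12       | $0=0 $1=3 $2=15 $3=1
PC=2  add  $3, $1, $3        | $0=0 $1=3 $2=15 $3=4
PC=3  beq  $1, $0, L12       | $0=0 $1=3 $2=15 $3=4  [not taken]
PC=4  or   $2, $3, $2        | $0=0 $1=3 $2=15 $3=4
PC=5  sub  $3, $0, $1        | $0=0 $1=3 $2=15 $3=65533
PC=6  slti  $3, $3, 12       | $0=0 $1=3 $2=15 $3=0
PC=7  andi  $2, $1, 4        | $0=0 $1=3 $2=0 $3=0
PC=8  bne  $2, $1, L11       | $0=0 $1=3 $2=0 $3=0  [TAKEN]
PC=9  nor  $2, $0, $1        | $0=0 $1=3 $2=65532 $3=0
PC=11 andi  $0, $3, 1        | $0=0 $1=3 $2=65532 $3=0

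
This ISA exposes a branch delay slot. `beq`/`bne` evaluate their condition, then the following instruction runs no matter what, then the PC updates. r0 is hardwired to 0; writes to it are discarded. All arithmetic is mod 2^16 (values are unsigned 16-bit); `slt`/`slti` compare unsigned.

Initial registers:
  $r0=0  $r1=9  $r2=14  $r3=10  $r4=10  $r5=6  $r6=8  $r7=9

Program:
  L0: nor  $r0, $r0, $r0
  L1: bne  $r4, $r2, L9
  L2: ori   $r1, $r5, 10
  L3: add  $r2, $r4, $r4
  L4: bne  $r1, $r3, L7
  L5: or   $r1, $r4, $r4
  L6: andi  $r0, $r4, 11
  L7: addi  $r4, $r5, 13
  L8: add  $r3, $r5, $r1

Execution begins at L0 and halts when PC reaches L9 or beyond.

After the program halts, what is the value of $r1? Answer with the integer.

[0] nor  $r0, $r0, $r0  →  {$r0:0, $r1:9, $r2:14, $r3:10, $r4:10, $r5:6, $r6:8, $r7:9}
[1] bne  $r4, $r2, L9  →  {$r0:0, $r1:9, $r2:14, $r3:10, $r4:10, $r5:6, $r6:8, $r7:9}  ⟨branch taken⟩
[2] ori   $r1, $r5, 10  →  {$r0:0, $r1:14, $r2:14, $r3:10, $r4:10, $r5:6, $r6:8, $r7:9}

14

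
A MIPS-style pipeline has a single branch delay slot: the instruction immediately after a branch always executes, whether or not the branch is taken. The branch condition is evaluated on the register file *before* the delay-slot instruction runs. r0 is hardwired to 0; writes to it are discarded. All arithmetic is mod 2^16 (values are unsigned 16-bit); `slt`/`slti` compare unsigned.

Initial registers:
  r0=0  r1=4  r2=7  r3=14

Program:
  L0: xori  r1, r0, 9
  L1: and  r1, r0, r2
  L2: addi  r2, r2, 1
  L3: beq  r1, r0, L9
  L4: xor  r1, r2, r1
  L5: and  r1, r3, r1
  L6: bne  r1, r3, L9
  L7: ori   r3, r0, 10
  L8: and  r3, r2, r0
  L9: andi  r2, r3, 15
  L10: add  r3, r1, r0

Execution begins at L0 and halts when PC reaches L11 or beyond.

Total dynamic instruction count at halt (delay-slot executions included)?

PC=0  xori  r1, r0, 9        | r0=0 r1=9 r2=7 r3=14
PC=1  and  r1, r0, r2        | r0=0 r1=0 r2=7 r3=14
PC=2  addi  r2, r2, 1        | r0=0 r1=0 r2=8 r3=14
PC=3  beq  r1, r0, L9        | r0=0 r1=0 r2=8 r3=14  [TAKEN]
PC=4  xor  r1, r2, r1        | r0=0 r1=8 r2=8 r3=14
PC=9  andi  r2, r3, 15       | r0=0 r1=8 r2=14 r3=14
PC=10 add  r3, r1, r0        | r0=0 r1=8 r2=14 r3=8

7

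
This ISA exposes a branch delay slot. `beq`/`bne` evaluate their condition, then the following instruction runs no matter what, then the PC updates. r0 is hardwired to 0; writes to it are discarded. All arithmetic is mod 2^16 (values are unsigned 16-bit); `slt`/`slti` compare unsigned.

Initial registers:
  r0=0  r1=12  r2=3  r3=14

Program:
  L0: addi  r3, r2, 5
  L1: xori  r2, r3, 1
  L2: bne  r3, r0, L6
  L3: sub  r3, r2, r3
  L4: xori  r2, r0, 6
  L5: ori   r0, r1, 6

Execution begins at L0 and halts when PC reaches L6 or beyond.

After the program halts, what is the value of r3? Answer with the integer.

#0 addi  r3, r2, 5 ; 0/12/3/8
#1 xori  r2, r3, 1 ; 0/12/9/8
#2 bne  r3, r0, L6 ; 0/12/9/8 ; →target
#3 sub  r3, r2, r3 ; 0/12/9/1

1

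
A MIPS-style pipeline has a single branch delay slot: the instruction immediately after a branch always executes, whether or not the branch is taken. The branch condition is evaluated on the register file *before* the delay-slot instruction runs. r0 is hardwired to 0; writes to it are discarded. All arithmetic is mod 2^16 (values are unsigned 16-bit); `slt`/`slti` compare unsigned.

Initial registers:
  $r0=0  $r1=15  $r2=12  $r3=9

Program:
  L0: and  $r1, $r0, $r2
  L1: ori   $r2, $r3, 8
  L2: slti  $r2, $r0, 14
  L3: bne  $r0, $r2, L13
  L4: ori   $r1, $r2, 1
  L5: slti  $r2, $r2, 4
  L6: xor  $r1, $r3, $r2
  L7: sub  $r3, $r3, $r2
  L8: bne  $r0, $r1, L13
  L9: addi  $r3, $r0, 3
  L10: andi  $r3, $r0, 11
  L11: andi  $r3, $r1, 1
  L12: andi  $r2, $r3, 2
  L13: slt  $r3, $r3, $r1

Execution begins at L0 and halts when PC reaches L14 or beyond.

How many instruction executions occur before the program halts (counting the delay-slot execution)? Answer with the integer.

PC=0  and  $r1, $r0, $r2     | $r0=0 $r1=0 $r2=12 $r3=9
PC=1  ori   $r2, $r3, 8      | $r0=0 $r1=0 $r2=9 $r3=9
PC=2  slti  $r2, $r0, 14     | $r0=0 $r1=0 $r2=1 $r3=9
PC=3  bne  $r0, $r2, L13     | $r0=0 $r1=0 $r2=1 $r3=9  [TAKEN]
PC=4  ori   $r1, $r2, 1      | $r0=0 $r1=1 $r2=1 $r3=9
PC=13 slt  $r3, $r3, $r1     | $r0=0 $r1=1 $r2=1 $r3=0

6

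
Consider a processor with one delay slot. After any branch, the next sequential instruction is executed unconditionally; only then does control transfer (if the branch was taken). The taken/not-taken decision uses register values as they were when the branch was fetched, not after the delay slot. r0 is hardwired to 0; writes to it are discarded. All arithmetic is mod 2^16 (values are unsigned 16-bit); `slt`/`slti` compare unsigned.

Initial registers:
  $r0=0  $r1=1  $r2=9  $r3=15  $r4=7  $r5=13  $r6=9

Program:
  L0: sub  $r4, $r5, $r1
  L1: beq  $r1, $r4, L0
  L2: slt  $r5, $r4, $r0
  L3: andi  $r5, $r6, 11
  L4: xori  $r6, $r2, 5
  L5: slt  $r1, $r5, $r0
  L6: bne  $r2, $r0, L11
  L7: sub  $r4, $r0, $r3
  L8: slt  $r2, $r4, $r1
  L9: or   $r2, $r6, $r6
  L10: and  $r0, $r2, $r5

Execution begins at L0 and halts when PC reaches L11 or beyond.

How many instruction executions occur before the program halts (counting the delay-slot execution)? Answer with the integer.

PC=0  sub  $r4, $r5, $r1     | $r0=0 $r1=1 $r2=9 $r3=15 $r4=12 $r5=13 $r6=9
PC=1  beq  $r1, $r4, L0      | $r0=0 $r1=1 $r2=9 $r3=15 $r4=12 $r5=13 $r6=9  [not taken]
PC=2  slt  $r5, $r4, $r0     | $r0=0 $r1=1 $r2=9 $r3=15 $r4=12 $r5=0 $r6=9
PC=3  andi  $r5, $r6, 11     | $r0=0 $r1=1 $r2=9 $r3=15 $r4=12 $r5=9 $r6=9
PC=4  xori  $r6, $r2, 5      | $r0=0 $r1=1 $r2=9 $r3=15 $r4=12 $r5=9 $r6=12
PC=5  slt  $r1, $r5, $r0     | $r0=0 $r1=0 $r2=9 $r3=15 $r4=12 $r5=9 $r6=12
PC=6  bne  $r2, $r0, L11     | $r0=0 $r1=0 $r2=9 $r3=15 $r4=12 $r5=9 $r6=12  [TAKEN]
PC=7  sub  $r4, $r0, $r3     | $r0=0 $r1=0 $r2=9 $r3=15 $r4=65521 $r5=9 $r6=12

8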